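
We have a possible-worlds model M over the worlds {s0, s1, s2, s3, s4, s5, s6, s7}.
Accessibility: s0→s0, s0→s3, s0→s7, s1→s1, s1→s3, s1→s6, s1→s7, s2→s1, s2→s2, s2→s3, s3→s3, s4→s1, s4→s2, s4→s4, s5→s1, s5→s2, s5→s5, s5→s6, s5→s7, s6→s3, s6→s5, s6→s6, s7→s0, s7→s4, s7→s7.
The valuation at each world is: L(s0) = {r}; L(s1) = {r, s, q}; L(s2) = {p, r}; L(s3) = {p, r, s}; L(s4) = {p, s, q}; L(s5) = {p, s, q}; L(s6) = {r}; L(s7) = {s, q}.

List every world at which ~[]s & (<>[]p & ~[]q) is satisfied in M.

s0, s1, s2, s6

Let φ = ~[]s & (<>[]p & ~[]q). Evaluate φ at each world:
  s0 (successors {s0, s3, s7}): φ is true.
  s1 (successors {s1, s3, s6, s7}): φ is true.
  s2 (successors {s1, s2, s3}): φ is true.
  s3 (successors {s3}): φ is false.
  s4 (successors {s1, s2, s4}): φ is false.
  s5 (successors {s1, s2, s5, s6, s7}): φ is false.
  s6 (successors {s3, s5, s6}): φ is true.
  s7 (successors {s0, s4, s7}): φ is false.
For instance, at s0:
  At s0: ~[]s is true, <>[]p & ~[]q is true, so ~[]s & (<>[]p & ~[]q) is true.
    At s0: []s is false, so ~[]s is true.
      At s0: []s requires s at every successor {s0, s3, s7}.
        s fails at s0, so []s is false at s0.
    At s0: <>[]p is true, ~[]q is true, so <>[]p & ~[]q is true.
      At s0: <>[]p requires []p at some successor in {s0, s3, s7}.
        []p holds at s3, so <>[]p is true at s0.
      At s0: []q is false, so ~[]q is true.
Satisfying worlds: {s0, s1, s2, s6}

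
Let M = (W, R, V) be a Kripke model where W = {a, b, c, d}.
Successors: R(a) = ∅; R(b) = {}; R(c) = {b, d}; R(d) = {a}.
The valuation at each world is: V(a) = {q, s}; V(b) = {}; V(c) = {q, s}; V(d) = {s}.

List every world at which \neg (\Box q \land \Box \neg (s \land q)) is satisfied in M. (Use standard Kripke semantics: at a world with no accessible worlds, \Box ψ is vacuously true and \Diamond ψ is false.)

Let φ = \neg (\Box q \land \Box \neg (s \land q)). Evaluate φ at each world:
  a (successors ∅): φ is false.
  b (successors ∅): φ is false.
  c (successors {b, d}): φ is true.
  d (successors {a}): φ is true.
For instance, at d:
  At d: \Box q \land \Box \neg (s \land q) is false, so \neg (\Box q \land \Box \neg (s \land q)) is true.
    At d: \Box q is true, \Box \neg (s \land q) is false, so \Box q \land \Box \neg (s \land q) is false.
      At d: \Box q requires q at every successor {a}.
        At a: q is true.
      So \Box q is true at d.
      At d: \Box \neg (s \land q) requires \neg (s \land q) at every successor {a}.
        \neg (s \land q) fails at a, so \Box \neg (s \land q) is false at d.
Satisfying worlds: {c, d}

c, d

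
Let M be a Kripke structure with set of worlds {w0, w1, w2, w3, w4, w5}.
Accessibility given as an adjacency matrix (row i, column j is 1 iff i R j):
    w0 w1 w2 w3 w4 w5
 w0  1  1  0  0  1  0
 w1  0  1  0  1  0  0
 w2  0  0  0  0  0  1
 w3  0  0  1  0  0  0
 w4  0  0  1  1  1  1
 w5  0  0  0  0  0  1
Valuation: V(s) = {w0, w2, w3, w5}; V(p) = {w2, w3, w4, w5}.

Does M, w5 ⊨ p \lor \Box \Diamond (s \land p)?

Yes

At w5: p is true, \Box \Diamond (s \land p) is true, so p \lor \Box \Diamond (s \land p) is true.
  At w5: \Box \Diamond (s \land p) requires \Diamond (s \land p) at every successor {w5}.
      At w5: \Diamond (s \land p) requires s \land p at some successor in {w5}.
        s \land p holds at w5, so \Diamond (s \land p) is true at w5.
  So \Box \Diamond (s \land p) is true at w5.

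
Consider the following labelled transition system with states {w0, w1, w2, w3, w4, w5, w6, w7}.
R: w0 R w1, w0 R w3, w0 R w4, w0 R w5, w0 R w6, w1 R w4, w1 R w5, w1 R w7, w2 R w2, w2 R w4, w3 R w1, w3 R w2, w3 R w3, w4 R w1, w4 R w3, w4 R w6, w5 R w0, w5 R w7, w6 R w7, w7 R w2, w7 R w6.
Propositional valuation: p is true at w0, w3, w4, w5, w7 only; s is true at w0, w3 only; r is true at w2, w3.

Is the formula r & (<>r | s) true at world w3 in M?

Yes

At w3: r is true, <>r | s is true, so r & (<>r | s) is true.
  At w3: <>r is true, s is true, so <>r | s is true.
    At w3: <>r requires r at some successor in {w1, w2, w3}.
      r holds at w2, so <>r is true at w3.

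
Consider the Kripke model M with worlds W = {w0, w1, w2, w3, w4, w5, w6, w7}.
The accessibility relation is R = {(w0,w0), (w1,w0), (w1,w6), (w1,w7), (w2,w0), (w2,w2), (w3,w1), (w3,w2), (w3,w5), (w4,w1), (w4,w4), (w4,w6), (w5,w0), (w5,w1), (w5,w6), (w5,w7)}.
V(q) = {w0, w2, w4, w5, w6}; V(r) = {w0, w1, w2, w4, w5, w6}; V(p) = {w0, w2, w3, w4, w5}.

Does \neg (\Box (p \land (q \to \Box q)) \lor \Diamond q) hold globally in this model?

Let φ = \neg (\Box (p \land (q \to \Box q)) \lor \Diamond q). Evaluate φ at each world:
  w0 (successors {w0}): φ is false.
  w1 (successors {w0, w6, w7}): φ is false.
  w2 (successors {w0, w2}): φ is false.
  w3 (successors {w1, w2, w5}): φ is false.
  w4 (successors {w1, w4, w6}): φ is false.
  w5 (successors {w0, w1, w6, w7}): φ is false.
  w6 (successors ∅): φ is false.
  w7 (successors ∅): φ is false.
Detail at w0 (counterexample):
  At w0: \Box (p \land (q \to \Box q)) \lor \Diamond q is true, so \neg (\Box (p \land (q \to \Box q)) \lor \Diamond q) is false.
    At w0: \Box (p \land (q \to \Box q)) is true, \Diamond q is true, so \Box (p \land (q \to \Box q)) \lor \Diamond q is true.
      At w0: \Box (p \land (q \to \Box q)) requires p \land (q \to \Box q) at every successor {w0}.
        At w0: p \land (q \to \Box q) is true.
      So \Box (p \land (q \to \Box q)) is true at w0.
      At w0: \Diamond q requires q at some successor in {w0}.
        q holds at w0, so \Diamond q is true at w0.

No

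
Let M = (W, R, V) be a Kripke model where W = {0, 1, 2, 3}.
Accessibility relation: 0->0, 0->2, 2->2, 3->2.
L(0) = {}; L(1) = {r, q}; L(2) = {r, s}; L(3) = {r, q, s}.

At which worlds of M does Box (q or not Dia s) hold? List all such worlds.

Let φ = Box (q or not Dia s). Evaluate φ at each world:
  0 (successors {0, 2}): φ is false.
  1 (successors ∅): φ is true.
  2 (successors {2}): φ is false.
  3 (successors {2}): φ is false.
For instance, at 2:
  At 2: Box (q or not Dia s) requires q or not Dia s at every successor {2}.
    q or not Dia s fails at 2, so Box (q or not Dia s) is false at 2.
      At 2: q is false, not Dia s is false, so q or not Dia s is false.
Satisfying worlds: {1}

1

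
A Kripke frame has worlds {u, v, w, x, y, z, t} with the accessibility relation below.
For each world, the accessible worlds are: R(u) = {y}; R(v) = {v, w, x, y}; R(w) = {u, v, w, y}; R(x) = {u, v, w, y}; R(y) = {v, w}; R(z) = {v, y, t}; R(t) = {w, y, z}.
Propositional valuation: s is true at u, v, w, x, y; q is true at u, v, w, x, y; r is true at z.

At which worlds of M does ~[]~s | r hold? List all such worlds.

u, v, w, x, y, z, t

Let φ = ~[]~s | r. Evaluate φ at each world:
  u (successors {y}): φ is true.
  v (successors {v, w, x, y}): φ is true.
  w (successors {u, v, w, y}): φ is true.
  x (successors {u, v, w, y}): φ is true.
  y (successors {v, w}): φ is true.
  z (successors {v, y, t}): φ is true.
  t (successors {w, y, z}): φ is true.
For instance, at y:
  At y: ~[]~s is true, r is false, so ~[]~s | r is true.
    At y: []~s is false, so ~[]~s is true.
      At y: []~s requires ~s at every successor {v, w}.
        ~s fails at v, so []~s is false at y.
Satisfying worlds: {u, v, w, x, y, z, t}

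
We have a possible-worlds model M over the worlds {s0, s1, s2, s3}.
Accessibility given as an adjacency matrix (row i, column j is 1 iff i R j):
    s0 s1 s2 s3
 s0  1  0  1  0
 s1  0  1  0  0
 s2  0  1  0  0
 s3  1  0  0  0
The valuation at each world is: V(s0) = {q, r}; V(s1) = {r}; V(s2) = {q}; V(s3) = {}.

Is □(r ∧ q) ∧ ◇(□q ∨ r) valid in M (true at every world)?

Let φ = □(r ∧ q) ∧ ◇(□q ∨ r). Evaluate φ at each world:
  s0 (successors {s0, s2}): φ is false.
  s1 (successors {s1}): φ is false.
  s2 (successors {s1}): φ is false.
  s3 (successors {s0}): φ is true.
Detail at s0 (counterexample):
  At s0: □(r ∧ q) is false, ◇(□q ∨ r) is true, so □(r ∧ q) ∧ ◇(□q ∨ r) is false.
    At s0: □(r ∧ q) requires r ∧ q at every successor {s0, s2}.
      r ∧ q fails at s2, so □(r ∧ q) is false at s0.
    At s0: ◇(□q ∨ r) requires □q ∨ r at some successor in {s0, s2}.
      □q ∨ r holds at s0, so ◇(□q ∨ r) is true at s0.

No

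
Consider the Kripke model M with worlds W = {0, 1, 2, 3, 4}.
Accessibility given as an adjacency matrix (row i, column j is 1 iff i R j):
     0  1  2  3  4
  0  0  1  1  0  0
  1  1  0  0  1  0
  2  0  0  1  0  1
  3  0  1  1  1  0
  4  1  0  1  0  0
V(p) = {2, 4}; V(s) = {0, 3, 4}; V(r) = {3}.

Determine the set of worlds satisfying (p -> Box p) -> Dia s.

1, 2, 3, 4

Let φ = (p -> Box p) -> Dia s. Evaluate φ at each world:
  0 (successors {1, 2}): φ is false.
  1 (successors {0, 3}): φ is true.
  2 (successors {2, 4}): φ is true.
  3 (successors {1, 2, 3}): φ is true.
  4 (successors {0, 2}): φ is true.
For instance, at 4:
  At 4: p -> Box p is false, Dia s is true, so (p -> Box p) -> Dia s is true.
    At 4: p is true, Box p is false, so p -> Box p is false.
      At 4: Box p requires p at every successor {0, 2}.
        p fails at 0, so Box p is false at 4.
    At 4: Dia s requires s at some successor in {0, 2}.
      s holds at 0, so Dia s is true at 4.
Satisfying worlds: {1, 2, 3, 4}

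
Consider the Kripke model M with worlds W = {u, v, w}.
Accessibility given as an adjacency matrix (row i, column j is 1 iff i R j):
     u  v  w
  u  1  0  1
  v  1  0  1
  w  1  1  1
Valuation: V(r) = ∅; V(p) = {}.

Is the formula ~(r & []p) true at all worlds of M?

Yes

Let φ = ~(r & []p). Evaluate φ at each world:
  u (successors {u, w}): φ is true.
  v (successors {u, w}): φ is true.
  w (successors {u, v, w}): φ is true.
For instance, at w:
  At w: r & []p is false, so ~(r & []p) is true.
    At w: r is false, []p is false, so r & []p is false.
      At w: []p requires p at every successor {u, v, w}.
        p fails at u, so []p is false at w.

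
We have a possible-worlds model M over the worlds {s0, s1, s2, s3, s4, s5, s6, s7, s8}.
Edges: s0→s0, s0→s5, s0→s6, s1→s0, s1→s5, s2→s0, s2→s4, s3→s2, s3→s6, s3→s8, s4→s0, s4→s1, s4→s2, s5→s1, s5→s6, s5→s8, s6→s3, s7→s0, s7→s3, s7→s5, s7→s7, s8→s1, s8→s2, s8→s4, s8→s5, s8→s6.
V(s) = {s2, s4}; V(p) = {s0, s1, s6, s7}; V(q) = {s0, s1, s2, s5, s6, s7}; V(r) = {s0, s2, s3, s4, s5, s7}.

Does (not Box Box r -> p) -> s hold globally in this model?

Let φ = (not Box Box r -> p) -> s. Evaluate φ at each world:
  s0 (successors {s0, s5, s6}): φ is false.
  s1 (successors {s0, s5}): φ is false.
  s2 (successors {s0, s4}): φ is true.
  s3 (successors {s2, s6, s8}): φ is true.
  s4 (successors {s0, s1, s2}): φ is true.
  s5 (successors {s1, s6, s8}): φ is true.
  s6 (successors {s3}): φ is false.
  s7 (successors {s0, s3, s5, s7}): φ is false.
  s8 (successors {s1, s2, s4, s5, s6}): φ is true.
Detail at s0 (counterexample):
  At s0: not Box Box r -> p is true, s is false, so (not Box Box r -> p) -> s is false.
    At s0: not Box Box r is true, p is true, so not Box Box r -> p is true.
      At s0: Box Box r is false, so not Box Box r is true.

No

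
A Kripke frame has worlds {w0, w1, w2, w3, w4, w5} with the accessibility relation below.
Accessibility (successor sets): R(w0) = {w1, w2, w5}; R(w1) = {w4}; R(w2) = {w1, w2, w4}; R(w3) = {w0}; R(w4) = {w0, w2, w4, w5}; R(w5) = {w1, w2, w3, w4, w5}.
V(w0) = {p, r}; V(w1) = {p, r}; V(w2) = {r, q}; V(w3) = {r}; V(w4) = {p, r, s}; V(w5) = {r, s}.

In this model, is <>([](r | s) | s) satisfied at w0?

At w0: <>([](r | s) | s) requires [](r | s) | s at some successor in {w1, w2, w5}.
  [](r | s) | s holds at w1, so <>([](r | s) | s) is true at w0.
    At w1: [](r | s) is true, s is false, so [](r | s) | s is true.
      At w1: [](r | s) requires r | s at every successor {w4}.
        At w4: r | s is true.
      So [](r | s) is true at w1.

Yes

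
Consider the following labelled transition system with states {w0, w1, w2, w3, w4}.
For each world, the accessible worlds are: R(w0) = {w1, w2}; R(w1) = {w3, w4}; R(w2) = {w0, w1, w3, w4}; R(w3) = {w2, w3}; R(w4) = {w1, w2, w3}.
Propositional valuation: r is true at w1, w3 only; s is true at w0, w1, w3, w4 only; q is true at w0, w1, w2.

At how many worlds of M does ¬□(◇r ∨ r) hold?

0

Recall that □ψ holds at a world iff ψ holds at every accessible world, and ◇ψ holds iff ψ holds at some accessible world.
Let φ = ¬□(◇r ∨ r). Evaluate φ at each world:
  w0 (successors {w1, w2}): φ is false.
  w1 (successors {w3, w4}): φ is false.
  w2 (successors {w0, w1, w3, w4}): φ is false.
  w3 (successors {w2, w3}): φ is false.
  w4 (successors {w1, w2, w3}): φ is false.
For instance, at w3:
  At w3: □(◇r ∨ r) is true, so ¬□(◇r ∨ r) is false.
    At w3: □(◇r ∨ r) requires ◇r ∨ r at every successor {w2, w3}.
      At w2: ◇r ∨ r is true.
      At w3: ◇r ∨ r is true.
    So □(◇r ∨ r) is true at w3.
Satisfying worlds: none.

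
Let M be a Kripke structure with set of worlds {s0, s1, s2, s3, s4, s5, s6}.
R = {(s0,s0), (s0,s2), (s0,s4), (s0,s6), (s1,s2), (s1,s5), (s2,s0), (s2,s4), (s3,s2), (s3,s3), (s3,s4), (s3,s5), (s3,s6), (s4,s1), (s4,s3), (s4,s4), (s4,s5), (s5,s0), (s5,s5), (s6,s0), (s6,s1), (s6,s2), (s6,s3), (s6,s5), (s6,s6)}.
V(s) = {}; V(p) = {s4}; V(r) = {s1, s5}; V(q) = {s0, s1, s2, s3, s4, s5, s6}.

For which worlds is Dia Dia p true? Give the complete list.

s0, s1, s2, s3, s4, s5, s6

Let φ = Dia Dia p. Evaluate φ at each world:
  s0 (successors {s0, s2, s4, s6}): φ is true.
  s1 (successors {s2, s5}): φ is true.
  s2 (successors {s0, s4}): φ is true.
  s3 (successors {s2, s3, s4, s5, s6}): φ is true.
  s4 (successors {s1, s3, s4, s5}): φ is true.
  s5 (successors {s0, s5}): φ is true.
  s6 (successors {s0, s1, s2, s3, s5, s6}): φ is true.
For instance, at s4:
  At s4: Dia Dia p requires Dia p at some successor in {s1, s3, s4, s5}.
    Dia p holds at s3, so Dia Dia p is true at s4.
      At s3: Dia p requires p at some successor in {s2, s3, s4, s5, s6}.
        p holds at s4, so Dia p is true at s3.
Satisfying worlds: {s0, s1, s2, s3, s4, s5, s6}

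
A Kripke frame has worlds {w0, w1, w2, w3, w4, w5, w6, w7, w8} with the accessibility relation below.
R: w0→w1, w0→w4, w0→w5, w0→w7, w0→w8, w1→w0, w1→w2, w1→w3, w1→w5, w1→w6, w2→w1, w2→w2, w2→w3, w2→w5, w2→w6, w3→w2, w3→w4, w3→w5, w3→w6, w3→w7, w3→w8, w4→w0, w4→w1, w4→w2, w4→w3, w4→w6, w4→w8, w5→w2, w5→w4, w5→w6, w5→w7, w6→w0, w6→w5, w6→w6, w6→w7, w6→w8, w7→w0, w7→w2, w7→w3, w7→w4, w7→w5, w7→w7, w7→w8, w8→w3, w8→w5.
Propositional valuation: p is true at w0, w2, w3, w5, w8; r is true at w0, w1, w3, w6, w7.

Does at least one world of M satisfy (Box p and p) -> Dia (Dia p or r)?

Yes

Let φ = (Box p and p) -> Dia (Dia p or r). Evaluate φ at each world:
  w0 (successors {w1, w4, w5, w7, w8}): φ is true.
  w1 (successors {w0, w2, w3, w5, w6}): φ is true.
  w2 (successors {w1, w2, w3, w5, w6}): φ is true.
  w3 (successors {w2, w4, w5, w6, w7, w8}): φ is true.
  w4 (successors {w0, w1, w2, w3, w6, w8}): φ is true.
  w5 (successors {w2, w4, w6, w7}): φ is true.
  w6 (successors {w0, w5, w6, w7, w8}): φ is true.
  w7 (successors {w0, w2, w3, w4, w5, w7, w8}): φ is true.
  w8 (successors {w3, w5}): φ is true.
Detail at w0 (witness):
  At w0: Box p and p is false, Dia (Dia p or r) is true, so (Box p and p) -> Dia (Dia p or r) is true.
    At w0: Box p is false, p is true, so Box p and p is false.
      At w0: Box p requires p at every successor {w1, w4, w5, w7, w8}.
        p fails at w1, so Box p is false at w0.
    At w0: Dia (Dia p or r) requires Dia p or r at some successor in {w1, w4, w5, w7, w8}.
      Dia p or r holds at w1, so Dia (Dia p or r) is true at w0.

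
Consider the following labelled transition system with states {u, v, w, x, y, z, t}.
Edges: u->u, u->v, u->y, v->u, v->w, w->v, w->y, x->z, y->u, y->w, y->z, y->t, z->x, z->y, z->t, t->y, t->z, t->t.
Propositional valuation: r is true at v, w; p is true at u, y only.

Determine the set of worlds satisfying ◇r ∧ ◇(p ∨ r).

u, v, w, y

Let φ = ◇r ∧ ◇(p ∨ r). Evaluate φ at each world:
  u (successors {u, v, y}): φ is true.
  v (successors {u, w}): φ is true.
  w (successors {v, y}): φ is true.
  x (successors {z}): φ is false.
  y (successors {u, w, z, t}): φ is true.
  z (successors {x, y, t}): φ is false.
  t (successors {y, z, t}): φ is false.
For instance, at v:
  At v: ◇r is true, ◇(p ∨ r) is true, so ◇r ∧ ◇(p ∨ r) is true.
    At v: ◇r requires r at some successor in {u, w}.
      r holds at w, so ◇r is true at v.
    At v: ◇(p ∨ r) requires p ∨ r at some successor in {u, w}.
      p ∨ r holds at u, so ◇(p ∨ r) is true at v.
Satisfying worlds: {u, v, w, y}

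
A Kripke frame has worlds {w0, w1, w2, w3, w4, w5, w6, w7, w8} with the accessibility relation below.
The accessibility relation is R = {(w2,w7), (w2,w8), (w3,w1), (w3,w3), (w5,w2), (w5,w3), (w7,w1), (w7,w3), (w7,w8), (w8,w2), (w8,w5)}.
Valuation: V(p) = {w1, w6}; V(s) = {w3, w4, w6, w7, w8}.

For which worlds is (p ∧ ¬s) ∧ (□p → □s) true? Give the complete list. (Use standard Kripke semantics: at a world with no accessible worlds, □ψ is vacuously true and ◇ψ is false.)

Recall that □ψ holds at a world iff ψ holds at every accessible world, and ◇ψ holds iff ψ holds at some accessible world.
Let φ = (p ∧ ¬s) ∧ (□p → □s). Evaluate φ at each world:
  w0 (successors ∅): φ is false.
  w1 (successors ∅): φ is true.
  w2 (successors {w7, w8}): φ is false.
  w3 (successors {w1, w3}): φ is false.
  w4 (successors ∅): φ is false.
  w5 (successors {w2, w3}): φ is false.
  w6 (successors ∅): φ is false.
  w7 (successors {w1, w3, w8}): φ is false.
  w8 (successors {w2, w5}): φ is false.
For instance, at w5:
  At w5: p ∧ ¬s is false, □p → □s is true, so (p ∧ ¬s) ∧ (□p → □s) is false.
    At w5: □p is false, □s is false, so □p → □s is true.
      At w5: □p requires p at every successor {w2, w3}.
        p fails at w2, so □p is false at w5.
      At w5: □s requires s at every successor {w2, w3}.
        s fails at w2, so □s is false at w5.
Satisfying worlds: {w1}

w1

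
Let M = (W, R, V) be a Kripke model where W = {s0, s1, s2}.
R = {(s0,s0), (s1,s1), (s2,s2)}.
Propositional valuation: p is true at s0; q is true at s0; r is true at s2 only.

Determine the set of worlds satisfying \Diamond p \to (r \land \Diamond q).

Let φ = \Diamond p \to (r \land \Diamond q). Evaluate φ at each world:
  s0 (successors {s0}): φ is false.
  s1 (successors {s1}): φ is true.
  s2 (successors {s2}): φ is true.
For instance, at s1:
  At s1: \Diamond p is false, r \land \Diamond q is false, so \Diamond p \to (r \land \Diamond q) is true.
    At s1: \Diamond p requires p at some successor in {s1}.
      At s1: p is false.
    So \Diamond p is false at s1.
    At s1: r is false, \Diamond q is false, so r \land \Diamond q is false.
      At s1: \Diamond q requires q at some successor in {s1}.
        At s1: q is false.
      So \Diamond q is false at s1.
Satisfying worlds: {s1, s2}

s1, s2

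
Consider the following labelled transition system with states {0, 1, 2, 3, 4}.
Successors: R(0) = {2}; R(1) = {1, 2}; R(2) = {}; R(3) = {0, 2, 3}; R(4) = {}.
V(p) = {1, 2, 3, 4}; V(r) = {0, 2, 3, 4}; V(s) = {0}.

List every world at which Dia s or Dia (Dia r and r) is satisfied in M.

Recall that Dia ψ holds at a world iff ψ holds at some accessible world.
Let φ = Dia s or Dia (Dia r and r). Evaluate φ at each world:
  0 (successors {2}): φ is false.
  1 (successors {1, 2}): φ is false.
  2 (successors ∅): φ is false.
  3 (successors {0, 2, 3}): φ is true.
  4 (successors ∅): φ is false.
For instance, at 1:
  At 1: Dia s is false, Dia (Dia r and r) is false, so Dia s or Dia (Dia r and r) is false.
    At 1: Dia s requires s at some successor in {1, 2}.
      At 1: s is false.
      At 2: s is false.
    So Dia s is false at 1.
    At 1: Dia (Dia r and r) requires Dia r and r at some successor in {1, 2}.
      At 1: Dia r and r is false.
      At 2: Dia r and r is false.
    So Dia (Dia r and r) is false at 1.
Satisfying worlds: {3}

3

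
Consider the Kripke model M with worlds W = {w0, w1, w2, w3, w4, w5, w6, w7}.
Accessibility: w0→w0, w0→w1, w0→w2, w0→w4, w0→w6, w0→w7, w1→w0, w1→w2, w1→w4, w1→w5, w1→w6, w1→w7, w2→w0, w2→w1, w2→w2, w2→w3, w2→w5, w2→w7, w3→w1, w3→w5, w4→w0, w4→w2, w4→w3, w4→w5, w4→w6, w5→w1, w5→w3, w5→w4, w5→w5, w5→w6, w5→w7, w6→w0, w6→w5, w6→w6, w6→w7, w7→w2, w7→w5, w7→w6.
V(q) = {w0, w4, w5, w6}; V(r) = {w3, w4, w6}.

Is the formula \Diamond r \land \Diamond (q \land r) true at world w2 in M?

At w2: \Diamond r is true, \Diamond (q \land r) is false, so \Diamond r \land \Diamond (q \land r) is false.
  At w2: \Diamond r requires r at some successor in {w0, w1, w2, w3, w5, w7}.
    r holds at w3, so \Diamond r is true at w2.
  At w2: \Diamond (q \land r) requires q \land r at some successor in {w0, w1, w2, w3, w5, w7}.
    At w0: q \land r is false.
    At w1: q \land r is false.
    At w2: q \land r is false.
    At w3: q \land r is false.
    At w5: q \land r is false.
    At w7: q \land r is false.
  So \Diamond (q \land r) is false at w2.

No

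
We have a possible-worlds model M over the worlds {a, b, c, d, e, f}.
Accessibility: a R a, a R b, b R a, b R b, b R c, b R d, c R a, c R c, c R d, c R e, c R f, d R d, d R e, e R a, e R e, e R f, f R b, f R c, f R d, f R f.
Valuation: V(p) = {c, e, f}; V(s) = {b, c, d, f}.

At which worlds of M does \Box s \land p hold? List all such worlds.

Let φ = \Box s \land p. Evaluate φ at each world:
  a (successors {a, b}): φ is false.
  b (successors {a, b, c, d}): φ is false.
  c (successors {a, c, d, e, f}): φ is false.
  d (successors {d, e}): φ is false.
  e (successors {a, e, f}): φ is false.
  f (successors {b, c, d, f}): φ is true.
For instance, at e:
  At e: \Box s is false, p is true, so \Box s \land p is false.
    At e: \Box s requires s at every successor {a, e, f}.
      s fails at a, so \Box s is false at e.
Satisfying worlds: {f}

f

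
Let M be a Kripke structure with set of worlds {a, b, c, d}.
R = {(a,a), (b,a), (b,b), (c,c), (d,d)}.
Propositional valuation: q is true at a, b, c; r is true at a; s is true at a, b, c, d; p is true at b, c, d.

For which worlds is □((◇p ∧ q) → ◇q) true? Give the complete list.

Recall that □ψ holds at a world iff ψ holds at every accessible world, and ◇ψ holds iff ψ holds at some accessible world.
Let φ = □((◇p ∧ q) → ◇q). Evaluate φ at each world:
  a (successors {a}): φ is true.
  b (successors {a, b}): φ is true.
  c (successors {c}): φ is true.
  d (successors {d}): φ is true.
For instance, at b:
  At b: □((◇p ∧ q) → ◇q) requires (◇p ∧ q) → ◇q at every successor {a, b}.
      At a: ◇p ∧ q is false, ◇q is true, so (◇p ∧ q) → ◇q is true.
      At b: ◇p ∧ q is true, ◇q is true, so (◇p ∧ q) → ◇q is true.
  So □((◇p ∧ q) → ◇q) is true at b.
Satisfying worlds: {a, b, c, d}

a, b, c, d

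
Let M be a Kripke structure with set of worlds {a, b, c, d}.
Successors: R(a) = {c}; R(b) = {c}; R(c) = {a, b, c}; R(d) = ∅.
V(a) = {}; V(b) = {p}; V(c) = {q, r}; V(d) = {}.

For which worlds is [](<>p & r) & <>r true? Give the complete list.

Let φ = [](<>p & r) & <>r. Evaluate φ at each world:
  a (successors {c}): φ is true.
  b (successors {c}): φ is true.
  c (successors {a, b, c}): φ is false.
  d (successors ∅): φ is false.
For instance, at c:
  At c: [](<>p & r) is false, <>r is true, so [](<>p & r) & <>r is false.
    At c: [](<>p & r) requires <>p & r at every successor {a, b, c}.
      <>p & r fails at a, so [](<>p & r) is false at c.
    At c: <>r requires r at some successor in {a, b, c}.
      r holds at c, so <>r is true at c.
Satisfying worlds: {a, b}

a, b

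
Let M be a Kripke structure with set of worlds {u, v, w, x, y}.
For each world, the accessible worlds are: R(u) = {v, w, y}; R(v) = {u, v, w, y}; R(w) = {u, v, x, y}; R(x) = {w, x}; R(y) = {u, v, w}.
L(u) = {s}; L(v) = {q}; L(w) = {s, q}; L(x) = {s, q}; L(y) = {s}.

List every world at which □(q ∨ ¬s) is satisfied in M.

x

Recall that □ψ holds at a world iff ψ holds at every accessible world, and ◇ψ holds iff ψ holds at some accessible world.
Let φ = □(q ∨ ¬s). Evaluate φ at each world:
  u (successors {v, w, y}): φ is false.
  v (successors {u, v, w, y}): φ is false.
  w (successors {u, v, x, y}): φ is false.
  x (successors {w, x}): φ is true.
  y (successors {u, v, w}): φ is false.
For instance, at u:
  At u: □(q ∨ ¬s) requires q ∨ ¬s at every successor {v, w, y}.
    q ∨ ¬s fails at y, so □(q ∨ ¬s) is false at u.
Satisfying worlds: {x}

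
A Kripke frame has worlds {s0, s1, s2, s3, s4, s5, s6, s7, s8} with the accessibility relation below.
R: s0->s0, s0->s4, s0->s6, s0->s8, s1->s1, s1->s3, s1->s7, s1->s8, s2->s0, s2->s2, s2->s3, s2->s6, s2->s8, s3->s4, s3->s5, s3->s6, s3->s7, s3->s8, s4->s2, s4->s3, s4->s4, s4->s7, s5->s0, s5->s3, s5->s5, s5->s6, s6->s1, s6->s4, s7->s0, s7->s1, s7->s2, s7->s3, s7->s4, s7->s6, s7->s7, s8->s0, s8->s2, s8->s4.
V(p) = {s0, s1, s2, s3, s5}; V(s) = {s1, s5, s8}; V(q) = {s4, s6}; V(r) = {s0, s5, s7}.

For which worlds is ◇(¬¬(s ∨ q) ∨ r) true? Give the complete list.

Recall that ◇ψ holds at a world iff ψ holds at some accessible world.
Let φ = ◇(¬¬(s ∨ q) ∨ r). Evaluate φ at each world:
  s0 (successors {s0, s4, s6, s8}): φ is true.
  s1 (successors {s1, s3, s7, s8}): φ is true.
  s2 (successors {s0, s2, s3, s6, s8}): φ is true.
  s3 (successors {s4, s5, s6, s7, s8}): φ is true.
  s4 (successors {s2, s3, s4, s7}): φ is true.
  s5 (successors {s0, s3, s5, s6}): φ is true.
  s6 (successors {s1, s4}): φ is true.
  s7 (successors {s0, s1, s2, s3, s4, s6, s7}): φ is true.
  s8 (successors {s0, s2, s4}): φ is true.
For instance, at s3:
  At s3: ◇(¬¬(s ∨ q) ∨ r) requires ¬¬(s ∨ q) ∨ r at some successor in {s4, s5, s6, s7, s8}.
    ¬¬(s ∨ q) ∨ r holds at s4, so ◇(¬¬(s ∨ q) ∨ r) is true at s3.
Satisfying worlds: {s0, s1, s2, s3, s4, s5, s6, s7, s8}

s0, s1, s2, s3, s4, s5, s6, s7, s8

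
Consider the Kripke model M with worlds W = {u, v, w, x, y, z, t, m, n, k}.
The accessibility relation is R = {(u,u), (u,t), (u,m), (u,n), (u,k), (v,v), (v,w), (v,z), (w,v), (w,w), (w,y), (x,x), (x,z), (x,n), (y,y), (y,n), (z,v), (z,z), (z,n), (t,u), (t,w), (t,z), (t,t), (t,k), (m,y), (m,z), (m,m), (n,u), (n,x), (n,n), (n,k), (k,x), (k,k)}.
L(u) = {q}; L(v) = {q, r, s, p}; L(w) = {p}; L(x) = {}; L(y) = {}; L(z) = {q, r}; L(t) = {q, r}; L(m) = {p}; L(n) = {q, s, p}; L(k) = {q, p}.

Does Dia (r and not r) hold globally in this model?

No

Recall that Dia ψ holds at a world iff ψ holds at some accessible world.
Let φ = Dia (r and not r). Evaluate φ at each world:
  u (successors {u, t, m, n, k}): φ is false.
  v (successors {v, w, z}): φ is false.
  w (successors {v, w, y}): φ is false.
  x (successors {x, z, n}): φ is false.
  y (successors {y, n}): φ is false.
  z (successors {v, z, n}): φ is false.
  t (successors {u, w, z, t, k}): φ is false.
  m (successors {y, z, m}): φ is false.
  n (successors {u, x, n, k}): φ is false.
  k (successors {x, k}): φ is false.
Detail at u (counterexample):
  At u: Dia (r and not r) requires r and not r at some successor in {u, t, m, n, k}.
    At u: r and not r is false.
    At t: r and not r is false.
    At m: r and not r is false.
    At n: r and not r is false.
    At k: r and not r is false.
  So Dia (r and not r) is false at u.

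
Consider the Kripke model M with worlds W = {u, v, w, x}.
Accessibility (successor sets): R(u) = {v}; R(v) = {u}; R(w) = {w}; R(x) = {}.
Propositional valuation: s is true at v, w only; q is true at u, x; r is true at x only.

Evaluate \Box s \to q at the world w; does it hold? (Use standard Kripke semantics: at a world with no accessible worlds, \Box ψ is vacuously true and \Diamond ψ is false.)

No

At w: \Box s is true, q is false, so \Box s \to q is false.
  At w: \Box s requires s at every successor {w}.
    At w: s is true.
  So \Box s is true at w.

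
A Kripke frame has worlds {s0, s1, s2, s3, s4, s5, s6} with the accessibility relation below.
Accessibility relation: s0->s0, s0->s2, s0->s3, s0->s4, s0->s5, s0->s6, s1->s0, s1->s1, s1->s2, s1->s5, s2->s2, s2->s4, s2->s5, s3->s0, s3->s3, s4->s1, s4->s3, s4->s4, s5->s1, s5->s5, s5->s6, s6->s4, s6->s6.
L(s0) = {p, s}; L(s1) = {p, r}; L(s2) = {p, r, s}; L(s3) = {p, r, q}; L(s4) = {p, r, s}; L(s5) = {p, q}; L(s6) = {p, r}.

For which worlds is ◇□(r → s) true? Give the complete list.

Let φ = ◇□(r → s). Evaluate φ at each world:
  s0 (successors {s0, s2, s3, s4, s5, s6}): φ is true.
  s1 (successors {s0, s1, s2, s5}): φ is true.
  s2 (successors {s2, s4, s5}): φ is true.
  s3 (successors {s0, s3}): φ is false.
  s4 (successors {s1, s3, s4}): φ is false.
  s5 (successors {s1, s5, s6}): φ is false.
  s6 (successors {s4, s6}): φ is false.
For instance, at s6:
  At s6: ◇□(r → s) requires □(r → s) at some successor in {s4, s6}.
    At s4: □(r → s) is false.
    At s6: □(r → s) is false.
  So ◇□(r → s) is false at s6.
Satisfying worlds: {s0, s1, s2}

s0, s1, s2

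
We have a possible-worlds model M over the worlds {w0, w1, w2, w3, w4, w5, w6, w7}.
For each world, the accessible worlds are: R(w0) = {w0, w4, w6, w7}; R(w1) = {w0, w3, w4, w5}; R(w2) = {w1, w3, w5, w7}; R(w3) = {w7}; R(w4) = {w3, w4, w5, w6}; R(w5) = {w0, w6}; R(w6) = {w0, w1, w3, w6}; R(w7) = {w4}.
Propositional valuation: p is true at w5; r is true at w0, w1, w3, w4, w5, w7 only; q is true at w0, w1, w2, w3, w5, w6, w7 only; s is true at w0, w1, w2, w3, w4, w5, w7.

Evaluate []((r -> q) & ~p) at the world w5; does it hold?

Yes

At w5: []((r -> q) & ~p) requires (r -> q) & ~p at every successor {w0, w6}.
  At w0: (r -> q) & ~p is true.
  At w6: (r -> q) & ~p is true.
So []((r -> q) & ~p) is true at w5.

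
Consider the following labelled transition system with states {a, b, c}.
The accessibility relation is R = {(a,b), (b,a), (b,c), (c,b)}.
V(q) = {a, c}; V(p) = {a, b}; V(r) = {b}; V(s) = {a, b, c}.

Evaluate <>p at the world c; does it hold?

At c: <>p requires p at some successor in {b}.
  p holds at b, so <>p is true at c.

Yes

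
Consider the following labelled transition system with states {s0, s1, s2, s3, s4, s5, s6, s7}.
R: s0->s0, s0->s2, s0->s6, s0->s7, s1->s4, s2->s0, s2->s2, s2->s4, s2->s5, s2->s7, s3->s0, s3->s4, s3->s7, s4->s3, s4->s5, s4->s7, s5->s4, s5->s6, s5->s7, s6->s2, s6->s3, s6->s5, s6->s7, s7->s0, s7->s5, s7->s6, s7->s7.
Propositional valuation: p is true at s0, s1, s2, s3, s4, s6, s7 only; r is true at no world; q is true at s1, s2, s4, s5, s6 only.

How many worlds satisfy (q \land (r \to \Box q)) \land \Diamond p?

5

Let φ = (q \land (r \to \Box q)) \land \Diamond p. Evaluate φ at each world:
  s0 (successors {s0, s2, s6, s7}): φ is false.
  s1 (successors {s4}): φ is true.
  s2 (successors {s0, s2, s4, s5, s7}): φ is true.
  s3 (successors {s0, s4, s7}): φ is false.
  s4 (successors {s3, s5, s7}): φ is true.
  s5 (successors {s4, s6, s7}): φ is true.
  s6 (successors {s2, s3, s5, s7}): φ is true.
  s7 (successors {s0, s5, s6, s7}): φ is false.
For instance, at s2:
  At s2: q \land (r \to \Box q) is true, \Diamond p is true, so (q \land (r \to \Box q)) \land \Diamond p is true.
    At s2: q is true, r \to \Box q is true, so q \land (r \to \Box q) is true.
      At s2: r is false, \Box q is false, so r \to \Box q is true.
    At s2: \Diamond p requires p at some successor in {s0, s2, s4, s5, s7}.
      p holds at s0, so \Diamond p is true at s2.
Satisfying worlds: {s1, s2, s4, s5, s6}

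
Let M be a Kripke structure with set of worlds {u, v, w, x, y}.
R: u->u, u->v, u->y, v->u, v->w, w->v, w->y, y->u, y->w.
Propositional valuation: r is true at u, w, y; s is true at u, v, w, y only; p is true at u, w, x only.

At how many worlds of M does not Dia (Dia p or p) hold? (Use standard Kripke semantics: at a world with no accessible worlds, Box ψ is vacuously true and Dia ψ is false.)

1

Recall that Dia ψ holds at a world iff ψ holds at some accessible world.
Let φ = not Dia (Dia p or p). Evaluate φ at each world:
  u (successors {u, v, y}): φ is false.
  v (successors {u, w}): φ is false.
  w (successors {v, y}): φ is false.
  x (successors ∅): φ is true.
  y (successors {u, w}): φ is false.
For instance, at w:
  At w: Dia (Dia p or p) is true, so not Dia (Dia p or p) is false.
    At w: Dia (Dia p or p) requires Dia p or p at some successor in {v, y}.
      Dia p or p holds at v, so Dia (Dia p or p) is true at w.
Satisfying worlds: {x}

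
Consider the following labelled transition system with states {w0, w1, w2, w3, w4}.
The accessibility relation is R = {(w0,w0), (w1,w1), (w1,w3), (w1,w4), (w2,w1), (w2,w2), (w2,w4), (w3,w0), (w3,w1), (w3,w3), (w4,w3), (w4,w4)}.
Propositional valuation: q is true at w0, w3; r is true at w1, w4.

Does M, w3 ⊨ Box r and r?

At w3: Box r is false, r is false, so Box r and r is false.
  At w3: Box r requires r at every successor {w0, w1, w3}.
    r fails at w0, so Box r is false at w3.

No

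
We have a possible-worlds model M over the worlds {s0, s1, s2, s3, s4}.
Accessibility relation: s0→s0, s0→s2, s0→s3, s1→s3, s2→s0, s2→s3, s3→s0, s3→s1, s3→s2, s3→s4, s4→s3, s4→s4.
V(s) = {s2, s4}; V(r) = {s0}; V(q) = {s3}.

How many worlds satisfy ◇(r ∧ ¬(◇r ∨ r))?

0

Let φ = ◇(r ∧ ¬(◇r ∨ r)). Evaluate φ at each world:
  s0 (successors {s0, s2, s3}): φ is false.
  s1 (successors {s3}): φ is false.
  s2 (successors {s0, s3}): φ is false.
  s3 (successors {s0, s1, s2, s4}): φ is false.
  s4 (successors {s3, s4}): φ is false.
For instance, at s3:
  At s3: ◇(r ∧ ¬(◇r ∨ r)) requires r ∧ ¬(◇r ∨ r) at some successor in {s0, s1, s2, s4}.
    At s0: r ∧ ¬(◇r ∨ r) is false.
    At s1: r ∧ ¬(◇r ∨ r) is false.
    At s2: r ∧ ¬(◇r ∨ r) is false.
    At s4: r ∧ ¬(◇r ∨ r) is false.
  So ◇(r ∧ ¬(◇r ∨ r)) is false at s3.
Satisfying worlds: none.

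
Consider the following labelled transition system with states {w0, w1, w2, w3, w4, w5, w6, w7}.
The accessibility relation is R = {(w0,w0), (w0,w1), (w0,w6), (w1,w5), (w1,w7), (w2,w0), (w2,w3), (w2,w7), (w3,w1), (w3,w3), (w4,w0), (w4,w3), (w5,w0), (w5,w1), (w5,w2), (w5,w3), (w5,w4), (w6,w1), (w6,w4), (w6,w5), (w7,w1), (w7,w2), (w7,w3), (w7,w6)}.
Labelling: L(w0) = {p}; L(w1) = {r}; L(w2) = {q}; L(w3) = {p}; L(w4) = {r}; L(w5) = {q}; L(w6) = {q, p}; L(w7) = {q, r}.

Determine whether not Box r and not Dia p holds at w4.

At w4: not Box r is true, not Dia p is false, so not Box r and not Dia p is false.
  At w4: Box r is false, so not Box r is true.
    At w4: Box r requires r at every successor {w0, w3}.
      r fails at w0, so Box r is false at w4.
  At w4: Dia p is true, so not Dia p is false.
    At w4: Dia p requires p at some successor in {w0, w3}.
      p holds at w0, so Dia p is true at w4.

No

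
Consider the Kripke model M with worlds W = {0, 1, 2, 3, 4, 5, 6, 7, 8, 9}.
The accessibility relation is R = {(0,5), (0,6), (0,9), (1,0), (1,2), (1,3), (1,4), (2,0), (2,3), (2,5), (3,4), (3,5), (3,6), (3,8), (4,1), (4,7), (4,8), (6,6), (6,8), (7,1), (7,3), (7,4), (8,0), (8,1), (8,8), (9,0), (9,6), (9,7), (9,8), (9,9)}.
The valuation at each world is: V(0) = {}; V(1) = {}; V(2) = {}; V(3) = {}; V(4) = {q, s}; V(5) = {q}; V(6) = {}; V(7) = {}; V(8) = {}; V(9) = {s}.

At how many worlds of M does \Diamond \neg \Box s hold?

9

Let φ = \Diamond \neg \Box s. Evaluate φ at each world:
  0 (successors {5, 6, 9}): φ is true.
  1 (successors {0, 2, 3, 4}): φ is true.
  2 (successors {0, 3, 5}): φ is true.
  3 (successors {4, 5, 6, 8}): φ is true.
  4 (successors {1, 7, 8}): φ is true.
  5 (successors ∅): φ is false.
  6 (successors {6, 8}): φ is true.
  7 (successors {1, 3, 4}): φ is true.
  8 (successors {0, 1, 8}): φ is true.
  9 (successors {0, 6, 7, 8, 9}): φ is true.
For instance, at 9:
  At 9: \Diamond \neg \Box s requires \neg \Box s at some successor in {0, 6, 7, 8, 9}.
    \neg \Box s holds at 0, so \Diamond \neg \Box s is true at 9.
      At 0: \Box s is false, so \neg \Box s is true.
Satisfying worlds: {0, 1, 2, 3, 4, 6, 7, 8, 9}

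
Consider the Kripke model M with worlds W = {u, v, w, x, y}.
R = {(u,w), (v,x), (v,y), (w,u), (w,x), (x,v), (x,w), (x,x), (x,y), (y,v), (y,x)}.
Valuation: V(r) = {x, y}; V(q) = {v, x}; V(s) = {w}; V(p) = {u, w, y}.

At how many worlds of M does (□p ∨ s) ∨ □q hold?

3

Let φ = (□p ∨ s) ∨ □q. Evaluate φ at each world:
  u (successors {w}): φ is true.
  v (successors {x, y}): φ is false.
  w (successors {u, x}): φ is true.
  x (successors {v, w, x, y}): φ is false.
  y (successors {v, x}): φ is true.
For instance, at u:
  At u: □p ∨ s is true, □q is false, so (□p ∨ s) ∨ □q is true.
    At u: □p is true, s is false, so □p ∨ s is true.
      At u: □p requires p at every successor {w}.
        At w: p is true.
      So □p is true at u.
    At u: □q requires q at every successor {w}.
      q fails at w, so □q is false at u.
Satisfying worlds: {u, w, y}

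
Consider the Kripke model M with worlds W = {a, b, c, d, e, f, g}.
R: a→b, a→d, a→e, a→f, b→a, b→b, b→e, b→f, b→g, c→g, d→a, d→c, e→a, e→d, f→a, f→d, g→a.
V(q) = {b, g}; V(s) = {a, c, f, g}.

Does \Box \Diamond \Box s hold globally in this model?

No

Let φ = \Box \Diamond \Box s. Evaluate φ at each world:
  a (successors {b, d, e, f}): φ is true.
  b (successors {a, b, e, f, g}): φ is false.
  c (successors {g}): φ is false.
  d (successors {a, c}): φ is true.
  e (successors {a, d}): φ is true.
  f (successors {a, d}): φ is true.
  g (successors {a}): φ is true.
Detail at b (counterexample):
  At b: \Box \Diamond \Box s requires \Diamond \Box s at every successor {a, b, e, f, g}.
    \Diamond \Box s fails at g, so \Box \Diamond \Box s is false at b.
      At g: \Diamond \Box s requires \Box s at some successor in {a}.
        At a: \Box s is false.
      So \Diamond \Box s is false at g.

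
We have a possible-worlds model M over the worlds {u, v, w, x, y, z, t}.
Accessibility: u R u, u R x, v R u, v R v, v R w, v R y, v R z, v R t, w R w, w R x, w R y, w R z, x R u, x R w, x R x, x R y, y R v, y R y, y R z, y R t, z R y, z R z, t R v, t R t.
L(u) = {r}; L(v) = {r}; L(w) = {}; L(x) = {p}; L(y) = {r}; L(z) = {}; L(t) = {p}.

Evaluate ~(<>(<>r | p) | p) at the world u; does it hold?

Recall that <>ψ holds at a world iff ψ holds at some accessible world.
At u: <>(<>r | p) | p is true, so ~(<>(<>r | p) | p) is false.
  At u: <>(<>r | p) is true, p is false, so <>(<>r | p) | p is true.
    At u: <>(<>r | p) requires <>r | p at some successor in {u, x}.
      <>r | p holds at u, so <>(<>r | p) is true at u.

No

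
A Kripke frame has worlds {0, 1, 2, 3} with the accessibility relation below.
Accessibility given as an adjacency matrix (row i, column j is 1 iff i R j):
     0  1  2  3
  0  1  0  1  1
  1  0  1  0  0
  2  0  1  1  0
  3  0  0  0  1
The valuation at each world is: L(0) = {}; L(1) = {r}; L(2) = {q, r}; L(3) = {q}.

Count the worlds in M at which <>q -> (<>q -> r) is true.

2

Recall that <>ψ holds at a world iff ψ holds at some accessible world.
Let φ = <>q -> (<>q -> r). Evaluate φ at each world:
  0 (successors {0, 2, 3}): φ is false.
  1 (successors {1}): φ is true.
  2 (successors {1, 2}): φ is true.
  3 (successors {3}): φ is false.
For instance, at 3:
  At 3: <>q is true, <>q -> r is false, so <>q -> (<>q -> r) is false.
    At 3: <>q requires q at some successor in {3}.
      q holds at 3, so <>q is true at 3.
    At 3: <>q is true, r is false, so <>q -> r is false.
      At 3: <>q requires q at some successor in {3}.
        q holds at 3, so <>q is true at 3.
Satisfying worlds: {1, 2}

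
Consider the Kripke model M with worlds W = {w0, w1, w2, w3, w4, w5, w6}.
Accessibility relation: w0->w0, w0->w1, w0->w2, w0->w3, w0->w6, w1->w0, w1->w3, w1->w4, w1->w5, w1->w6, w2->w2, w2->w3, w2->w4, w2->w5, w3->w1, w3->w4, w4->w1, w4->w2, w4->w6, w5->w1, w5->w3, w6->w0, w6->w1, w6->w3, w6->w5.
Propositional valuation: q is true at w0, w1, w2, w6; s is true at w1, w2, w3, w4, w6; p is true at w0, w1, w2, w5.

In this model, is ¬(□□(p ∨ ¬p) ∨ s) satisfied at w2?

At w2: □□(p ∨ ¬p) ∨ s is true, so ¬(□□(p ∨ ¬p) ∨ s) is false.
  At w2: □□(p ∨ ¬p) is true, s is true, so □□(p ∨ ¬p) ∨ s is true.
    At w2: □□(p ∨ ¬p) requires □(p ∨ ¬p) at every successor {w2, w3, w4, w5}.
      At w2: □(p ∨ ¬p) is true.
      At w3: □(p ∨ ¬p) is true.
      At w4: □(p ∨ ¬p) is true.
      At w5: □(p ∨ ¬p) is true.
    So □□(p ∨ ¬p) is true at w2.

No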